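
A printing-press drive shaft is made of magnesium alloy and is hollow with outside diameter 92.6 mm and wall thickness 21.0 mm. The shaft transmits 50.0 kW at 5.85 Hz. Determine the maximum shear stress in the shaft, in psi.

ω = 2π·5.85 = 36.76 rad/s, so T = P/ω = 50.0×10³ / 36.76 = 1360 N·m.
J = π(d_o⁴ − d_i⁴)/32 = π(0.0926⁴ − 0.0506⁴)/32 = 6.575×10^-6 m⁴.
τ_max = T·r/J = 1360 × 0.0463 / 6.575×10^-6 = 9.579×10^6 Pa.

1390 psi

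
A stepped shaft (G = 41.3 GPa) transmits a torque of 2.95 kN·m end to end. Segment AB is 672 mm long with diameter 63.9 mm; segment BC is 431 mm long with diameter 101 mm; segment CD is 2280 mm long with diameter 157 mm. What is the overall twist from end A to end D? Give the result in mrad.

35.1 mrad

J_AB = π(0.0639)⁴/32 = 1.64×10^-6 m⁴; J_BC = π(0.101)⁴/32 = 1.02×10^-5 m⁴; J_CD = π(0.157)⁴/32 = 5.96×10^-5 m⁴.
θ = (T/G)·Σ L_i/J_i = (2950/41.3×10⁹)·(0.672/1.64×10^-6 + 0.431/1.02×10^-5 + 2.28/5.96×10^-5) = 0.03507 rad.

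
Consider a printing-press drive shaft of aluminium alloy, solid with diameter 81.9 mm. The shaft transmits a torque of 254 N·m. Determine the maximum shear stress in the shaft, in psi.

342 psi

J = πd⁴/32 = π(0.0819)⁴/32 = 4.417×10^-6 m⁴.
τ_max = T·r/J = 254.0 × 0.0410 / 4.417×10^-6 = 2.355×10^6 Pa.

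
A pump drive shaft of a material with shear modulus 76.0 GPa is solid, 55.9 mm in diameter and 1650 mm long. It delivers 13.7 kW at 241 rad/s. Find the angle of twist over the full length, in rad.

0.00129 rad

ω = 241 rad/s, so T = P/ω = 13.7×10³ / 241.0 = 56.85 N·m.
J = πd⁴/32 = π(0.0559)⁴/32 = 9.586×10^-7 m⁴.
θ = T·L/(G·J) = 56.85 × 1.65 / (76.0×10⁹ × 9.586×10^-7) = 1.287×10^-3 rad.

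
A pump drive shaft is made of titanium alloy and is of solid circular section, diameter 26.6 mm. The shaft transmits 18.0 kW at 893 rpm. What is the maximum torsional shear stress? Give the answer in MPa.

52.1 MPa

ω = 2π·893/60 = 93.51 rad/s, so T = P/ω = 18.0×10³ / 93.51 = 192.5 N·m.
J = πd⁴/32 = π(0.0266)⁴/32 = 4.915×10^-8 m⁴.
τ_max = T·r/J = 192.5 × 0.0133 / 4.915×10^-8 = 5.209×10^7 Pa.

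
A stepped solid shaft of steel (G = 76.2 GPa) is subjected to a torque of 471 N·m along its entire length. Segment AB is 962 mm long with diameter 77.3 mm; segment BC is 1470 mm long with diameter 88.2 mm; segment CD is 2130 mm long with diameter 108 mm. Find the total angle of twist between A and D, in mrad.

J_AB = π(0.0773)⁴/32 = 3.51×10^-6 m⁴; J_BC = π(0.0882)⁴/32 = 5.94×10^-6 m⁴; J_CD = π(0.108)⁴/32 = 1.34×10^-5 m⁴.
θ = (T/G)·Σ L_i/J_i = (471.0/76.2×10⁹)·(0.962/3.51×10^-6 + 1.47/5.94×10^-6 + 2.13/1.34×10^-5) = 4.211×10^-3 rad.

4.21 mrad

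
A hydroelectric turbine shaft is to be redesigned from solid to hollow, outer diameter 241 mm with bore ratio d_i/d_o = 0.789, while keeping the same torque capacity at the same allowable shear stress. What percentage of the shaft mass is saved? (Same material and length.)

47.7 %

Equal τ_max and T ⇒ the solid shaft needs d_s³ = d_o³(1−k⁴), so d_s = 241·(1−0.789⁴)^(1/3) = 204.7 mm.
Area ratio A_h/A_s = d_o²(1−k²)/d_s² = (1−k²)/(1−k⁴)^(2/3) = 0.5234.
Mass saving = 1 − 0.5234 = 47.7 %.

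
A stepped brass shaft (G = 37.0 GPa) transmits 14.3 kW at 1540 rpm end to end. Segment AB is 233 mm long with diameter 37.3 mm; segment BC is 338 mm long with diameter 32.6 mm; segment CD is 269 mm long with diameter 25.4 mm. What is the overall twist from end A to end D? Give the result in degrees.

1.49°

ω = 2π·1540/60 = 161.3 rad/s, so T = P/ω = 14.3×10³ / 161.3 = 88.67 N·m.
J_AB = π(0.0373)⁴/32 = 1.90×10^-7 m⁴; J_BC = π(0.0326)⁴/32 = 1.11×10^-7 m⁴; J_CD = π(0.0254)⁴/32 = 4.09×10^-8 m⁴.
θ = (T/G)·Σ L_i/J_i = (88.67/37.0×10⁹)·(0.233/1.90×10^-7 + 0.338/1.11×10^-7 + 0.269/4.09×10^-8) = 0.02602 rad.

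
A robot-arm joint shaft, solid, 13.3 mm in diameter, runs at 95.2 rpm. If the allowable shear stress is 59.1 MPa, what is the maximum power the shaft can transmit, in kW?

J = πd⁴/32 = π(0.0133)⁴/32 = 3.072×10^-9 m⁴.
T_max = τ_allow·J/r = 5.91×10^7 × 3.072×10^-9 / 0.00665 = 27.30 N·m.
ω = 2π·95.2/60 = 9.969 rad/s, so P_max = T_max·ω = 272.2 W.

0.272 kW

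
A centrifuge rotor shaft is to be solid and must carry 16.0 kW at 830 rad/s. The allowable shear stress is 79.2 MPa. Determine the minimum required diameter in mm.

10.7 mm

ω = 830 rad/s, so T = P/ω = 16.0×10³ / 830.0 = 19.28 N·m.
For a solid shaft τ_max = 16T/(πd³), so d = (16T/(π τ_allow))^(1/3) = (16·19.28/(π·7.92×10^7))^(1/3) = 0.01074 m.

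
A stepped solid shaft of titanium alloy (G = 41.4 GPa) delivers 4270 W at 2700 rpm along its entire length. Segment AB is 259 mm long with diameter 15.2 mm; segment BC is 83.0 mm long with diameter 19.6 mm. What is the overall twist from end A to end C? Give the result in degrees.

1.15°

ω = 2π·2700/60 = 282.7 rad/s, so T = P/ω = 4270 / 282.7 = 15.10 N·m.
J_AB = π(0.0152)⁴/32 = 5.24×10^-9 m⁴; J_BC = π(0.0196)⁴/32 = 1.45×10^-8 m⁴.
θ = (T/G)·Σ L_i/J_i = (15.10/41.4×10⁹)·(0.259/5.24×10^-9 + 0.0830/1.45×10^-8) = 0.02012 rad.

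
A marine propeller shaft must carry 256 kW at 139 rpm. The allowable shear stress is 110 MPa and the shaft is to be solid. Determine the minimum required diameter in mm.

ω = 2π·139/60 = 14.56 rad/s, so T = P/ω = 256×10³ / 14.56 = 17590 N·m.
For a solid shaft τ_max = 16T/(πd³), so d = (16T/(π τ_allow))^(1/3) = (16·17590/(π·1.10×10^8))^(1/3) = 0.09338 m.

93.4 mm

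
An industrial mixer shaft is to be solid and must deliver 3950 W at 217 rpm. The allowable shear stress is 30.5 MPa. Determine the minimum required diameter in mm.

30.7 mm

ω = 2π·217/60 = 22.72 rad/s, so T = P/ω = 3950 / 22.72 = 173.8 N·m.
For a solid shaft τ_max = 16T/(πd³), so d = (16T/(π τ_allow))^(1/3) = (16·173.8/(π·3.05×10^7))^(1/3) = 0.03073 m.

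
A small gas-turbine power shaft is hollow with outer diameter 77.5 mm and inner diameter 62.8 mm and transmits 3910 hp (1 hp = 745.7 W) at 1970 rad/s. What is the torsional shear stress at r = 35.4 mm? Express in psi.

ω = 1970 rad/s, so T = P/ω = 3910×745.7 / 1970 = 1480 N·m.
J = π(d_o⁴ − d_i⁴)/32 = π(0.0775⁴ − 0.0628⁴)/32 = 2.015×10^-6 m⁴.
Shear stress varies linearly with radius: τ = T·r/J = 1480 × 0.0354 / 2.015×10^-6 = 2.601×10^7 Pa.

3770 psi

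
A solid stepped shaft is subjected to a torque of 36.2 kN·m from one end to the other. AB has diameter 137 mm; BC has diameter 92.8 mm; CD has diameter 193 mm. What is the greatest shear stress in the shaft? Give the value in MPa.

231 MPa

Under the same torque, τ_max = 16T/(πd³) is largest where d is smallest — segment BC (d = 92.8 mm).
τ_max = 16·36200/(π·(0.0928)³) = 2.307×10^8 Pa.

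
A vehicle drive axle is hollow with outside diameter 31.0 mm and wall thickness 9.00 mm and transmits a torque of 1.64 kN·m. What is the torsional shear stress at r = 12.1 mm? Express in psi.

J = π(d_o⁴ − d_i⁴)/32 = π(0.0310⁴ − 0.0130⁴)/32 = 8.786×10^-8 m⁴.
Shear stress varies linearly with radius: τ = T·r/J = 1640 × 0.0121 / 8.786×10^-8 = 2.259×10^8 Pa.

32800 psi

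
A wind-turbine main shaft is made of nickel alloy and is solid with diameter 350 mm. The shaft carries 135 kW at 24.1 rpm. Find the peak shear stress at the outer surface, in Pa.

6.35e6 Pa

ω = 2π·24.1/60 = 2.524 rad/s, so T = P/ω = 135×10³ / 2.524 = 53490 N·m.
J = πd⁴/32 = π(0.350)⁴/32 = 1.473×10^-3 m⁴.
τ_max = T·r/J = 53490 × 0.175 / 1.473×10^-3 = 6.354×10^6 Pa.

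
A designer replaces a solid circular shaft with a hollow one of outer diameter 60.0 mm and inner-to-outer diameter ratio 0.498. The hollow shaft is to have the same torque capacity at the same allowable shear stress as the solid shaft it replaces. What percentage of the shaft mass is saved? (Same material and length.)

Equal τ_max and T ⇒ the solid shaft needs d_s³ = d_o³(1−k⁴), so d_s = 60.0·(1−0.498⁴)^(1/3) = 58.74 mm.
Area ratio A_h/A_s = d_o²(1−k²)/d_s² = (1−k²)/(1−k⁴)^(2/3) = 0.7845.
Mass saving = 1 − 0.7845 = 21.5 %.

21.5 %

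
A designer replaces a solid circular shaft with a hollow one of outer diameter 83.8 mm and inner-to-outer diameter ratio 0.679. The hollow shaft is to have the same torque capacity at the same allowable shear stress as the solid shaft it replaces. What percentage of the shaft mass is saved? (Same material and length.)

36.8 %

Equal τ_max and T ⇒ the solid shaft needs d_s³ = d_o³(1−k⁴), so d_s = 83.8·(1−0.679⁴)^(1/3) = 77.38 mm.
Area ratio A_h/A_s = d_o²(1−k²)/d_s² = (1−k²)/(1−k⁴)^(2/3) = 0.6320.
Mass saving = 1 − 0.6320 = 36.8 %.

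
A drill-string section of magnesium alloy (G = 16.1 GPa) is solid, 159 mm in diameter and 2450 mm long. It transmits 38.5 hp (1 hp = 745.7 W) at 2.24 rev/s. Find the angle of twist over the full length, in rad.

ω = 2π·2.24 = 14.07 rad/s, so T = P/ω = 38.5×745.7 / 14.07 = 2040 N·m.
J = πd⁴/32 = π(0.159)⁴/32 = 6.275×10^-5 m⁴.
θ = T·L/(G·J) = 2040 × 2.45 / (16.1×10⁹ × 6.275×10^-5) = 4.947×10^-3 rad.

0.00495 rad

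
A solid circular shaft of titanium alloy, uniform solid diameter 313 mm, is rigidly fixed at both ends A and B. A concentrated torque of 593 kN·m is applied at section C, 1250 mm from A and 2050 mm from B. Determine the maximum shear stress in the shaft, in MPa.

With uniform GJ and both ends fixed, compatibility θ_AC = θ_CB gives T_A·a = T_B·b, together with T_A + T_B = T₀.
T_A = T₀·b/(a+b) = 593000·2050/3300 = 368400 N·m; T_B = 224600 N·m.
τ in each portion: τ_AC = 6.12×10^7 Pa, τ_CB = 3.73×10^7 Pa; maximum is in AC.
τ_max = T_AC·r/J = 368400·0.157/9.42×10^-4 = 6.118×10^7 Pa.

61.2 MPa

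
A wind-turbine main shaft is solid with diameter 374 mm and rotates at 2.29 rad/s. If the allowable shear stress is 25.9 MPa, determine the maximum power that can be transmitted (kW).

609 kW

J = πd⁴/32 = π(0.374)⁴/32 = 1.921×10^-3 m⁴.
T_max = τ_allow·J/r = 2.59×10^7 × 1.921×10^-3 / 0.187 = 266000 N·m.
ω = 2.29 rad/s, so P_max = T_max·ω = 6.092×10^5 W.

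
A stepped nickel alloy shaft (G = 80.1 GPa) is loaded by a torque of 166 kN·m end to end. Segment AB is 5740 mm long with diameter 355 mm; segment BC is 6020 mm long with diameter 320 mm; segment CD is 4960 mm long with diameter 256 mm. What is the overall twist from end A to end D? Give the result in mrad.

J_AB = π(0.355)⁴/32 = 1.56×10^-3 m⁴; J_BC = π(0.320)⁴/32 = 1.03×10^-3 m⁴; J_CD = π(0.256)⁴/32 = 4.22×10^-4 m⁴.
θ = (T/G)·Σ L_i/J_i = (166000/80.1×10⁹)·(5.74/1.56×10^-3 + 6.02/1.03×10^-3 + 4.96/4.22×10^-4) = 0.04413 rad.

44.1 mrad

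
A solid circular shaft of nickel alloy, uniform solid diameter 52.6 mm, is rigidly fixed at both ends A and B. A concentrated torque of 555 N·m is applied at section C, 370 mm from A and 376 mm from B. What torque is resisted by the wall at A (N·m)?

280 N·m

With uniform GJ and both ends fixed, compatibility θ_AC = θ_CB gives T_A·a = T_B·b, together with T_A + T_B = T₀.
T_A = T₀·b/(a+b) = 555.0·376/746.0 = 279.7 N·m; T_B = 275.3 N·m.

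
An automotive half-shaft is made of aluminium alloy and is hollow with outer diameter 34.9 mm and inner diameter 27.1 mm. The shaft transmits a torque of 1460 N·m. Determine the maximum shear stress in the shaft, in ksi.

39.9 ksi

J = π(d_o⁴ − d_i⁴)/32 = π(0.0349⁴ − 0.0271⁴)/32 = 9.270×10^-8 m⁴.
τ_max = T·r/J = 1460 × 0.0175 / 9.270×10^-8 = 2.748×10^8 Pa.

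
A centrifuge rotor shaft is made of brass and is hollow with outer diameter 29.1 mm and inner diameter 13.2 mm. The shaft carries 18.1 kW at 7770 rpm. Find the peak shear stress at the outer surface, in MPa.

4.80 MPa

ω = 2π·7770/60 = 813.7 rad/s, so T = P/ω = 18.1×10³ / 813.7 = 22.24 N·m.
J = π(d_o⁴ − d_i⁴)/32 = π(0.0291⁴ − 0.0132⁴)/32 = 6.742×10^-8 m⁴.
τ_max = T·r/J = 22.24 × 0.0146 / 6.742×10^-8 = 4.801×10^6 Pa.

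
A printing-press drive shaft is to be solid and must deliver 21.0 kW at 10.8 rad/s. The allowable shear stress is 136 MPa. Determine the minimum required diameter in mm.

41.8 mm

ω = 10.8 rad/s, so T = P/ω = 21.0×10³ / 10.80 = 1944 N·m.
For a solid shaft τ_max = 16T/(πd³), so d = (16T/(π τ_allow))^(1/3) = (16·1944/(π·1.36×10^8))^(1/3) = 0.04176 m.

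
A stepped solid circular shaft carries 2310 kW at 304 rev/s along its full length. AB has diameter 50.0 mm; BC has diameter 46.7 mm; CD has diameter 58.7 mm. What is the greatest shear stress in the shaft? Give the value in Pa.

6.05e7 Pa

ω = 2π·304 = 1910 rad/s, so T = P/ω = 2310×10³ / 1910 = 1209 N·m.
Under the same torque, τ_max = 16T/(πd³) is largest where d is smallest — segment BC (d = 46.7 mm).
τ_max = 16·1209/(π·(0.0467)³) = 6.048×10^7 Pa.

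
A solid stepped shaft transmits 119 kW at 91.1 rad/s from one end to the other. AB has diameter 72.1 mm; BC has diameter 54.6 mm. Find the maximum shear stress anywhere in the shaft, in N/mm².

40.9 N/mm²

ω = 91.1 rad/s, so T = P/ω = 119×10³ / 91.10 = 1306 N·m.
Under the same torque, τ_max = 16T/(πd³) is largest where d is smallest — segment BC (d = 54.6 mm).
τ_max = 16·1306/(π·(0.0546)³) = 4.087×10^7 Pa.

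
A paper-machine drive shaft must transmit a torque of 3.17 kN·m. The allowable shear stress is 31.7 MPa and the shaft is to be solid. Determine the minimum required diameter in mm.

79.9 mm

For a solid shaft τ_max = 16T/(πd³), so d = (16T/(π τ_allow))^(1/3) = (16·3170/(π·3.17×10^7))^(1/3) = 0.07986 m.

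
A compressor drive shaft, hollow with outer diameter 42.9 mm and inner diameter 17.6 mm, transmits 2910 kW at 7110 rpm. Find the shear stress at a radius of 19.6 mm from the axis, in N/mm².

ω = 2π·7110/60 = 744.6 rad/s, so T = P/ω = 2910×10³ / 744.6 = 3908 N·m.
J = π(d_o⁴ − d_i⁴)/32 = π(0.0429⁴ − 0.0176⁴)/32 = 3.231×10^-7 m⁴.
Shear stress varies linearly with radius: τ = T·r/J = 3908 × 0.0196 / 3.231×10^-7 = 2.371×10^8 Pa.

237 N/mm²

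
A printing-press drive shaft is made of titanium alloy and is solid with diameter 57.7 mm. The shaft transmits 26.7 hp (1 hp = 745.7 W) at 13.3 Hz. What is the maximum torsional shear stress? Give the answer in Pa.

ω = 2π·13.3 = 83.57 rad/s, so T = P/ω = 26.7×745.7 / 83.57 = 238.3 N·m.
J = πd⁴/32 = π(0.0577)⁴/32 = 1.088×10^-6 m⁴.
τ_max = T·r/J = 238.3 × 0.0289 / 1.088×10^-6 = 6.317×10^6 Pa.

6.32e6 Pa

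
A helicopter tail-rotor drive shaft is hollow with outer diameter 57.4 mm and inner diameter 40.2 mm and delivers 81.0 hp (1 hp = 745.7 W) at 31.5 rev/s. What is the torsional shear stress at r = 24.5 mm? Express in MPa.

9.24 MPa

ω = 2π·31.5 = 197.9 rad/s, so T = P/ω = 81.0×745.7 / 197.9 = 305.2 N·m.
J = π(d_o⁴ − d_i⁴)/32 = π(0.0574⁴ − 0.0402⁴)/32 = 8.093×10^-7 m⁴.
Shear stress varies linearly with radius: τ = T·r/J = 305.2 × 0.0245 / 8.093×10^-7 = 9.238×10^6 Pa.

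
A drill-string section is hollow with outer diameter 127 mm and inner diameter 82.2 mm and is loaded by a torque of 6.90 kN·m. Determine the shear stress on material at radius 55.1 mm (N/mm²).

18.1 N/mm²

J = π(d_o⁴ − d_i⁴)/32 = π(0.127⁴ − 0.0822⁴)/32 = 2.106×10^-5 m⁴.
Shear stress varies linearly with radius: τ = T·r/J = 6900 × 0.0551 / 2.106×10^-5 = 1.805×10^7 Pa.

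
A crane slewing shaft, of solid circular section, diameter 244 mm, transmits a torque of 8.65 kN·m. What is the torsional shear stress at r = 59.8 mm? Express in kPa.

J = πd⁴/32 = π(0.244)⁴/32 = 3.480×10^-4 m⁴.
Shear stress varies linearly with radius: τ = T·r/J = 8650 × 0.0598 / 3.480×10^-4 = 1.486×10^6 Pa.

1490 kPa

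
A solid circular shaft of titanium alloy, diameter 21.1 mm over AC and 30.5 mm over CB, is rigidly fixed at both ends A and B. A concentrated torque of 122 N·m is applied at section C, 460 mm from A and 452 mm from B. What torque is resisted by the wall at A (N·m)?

22.4 N·m

Compatibility: T_A·a/J_AC = T_B·b/J_CB with T_A + T_B = T₀.
J_AC = 1.95×10^-8 m⁴, J_CB = 8.50×10^-8 m⁴, so T_A = T₀·(J_AC/a)/((J_AC/a)+(J_CB/b)) = 22.41 N·m, T_B = 99.59 N·m.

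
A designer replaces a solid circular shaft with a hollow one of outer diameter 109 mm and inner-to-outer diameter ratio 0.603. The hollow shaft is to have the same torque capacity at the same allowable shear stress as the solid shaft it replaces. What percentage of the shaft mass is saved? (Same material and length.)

Equal τ_max and T ⇒ the solid shaft needs d_s³ = d_o³(1−k⁴), so d_s = 109·(1−0.603⁴)^(1/3) = 104.0 mm.
Area ratio A_h/A_s = d_o²(1−k²)/d_s² = (1−k²)/(1−k⁴)^(2/3) = 0.6995.
Mass saving = 1 − 0.6995 = 30.1 %.

30.1 %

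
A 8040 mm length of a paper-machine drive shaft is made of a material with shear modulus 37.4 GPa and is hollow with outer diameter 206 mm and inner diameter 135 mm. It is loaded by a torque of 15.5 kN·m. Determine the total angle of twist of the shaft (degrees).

J = π(d_o⁴ − d_i⁴)/32 = π(0.206⁴ − 0.135⁴)/32 = 1.442×10^-4 m⁴.
θ = T·L/(G·J) = 15500 × 8.04 / (37.4×10⁹ × 1.442×10^-4) = 0.02311 rad.

1.32°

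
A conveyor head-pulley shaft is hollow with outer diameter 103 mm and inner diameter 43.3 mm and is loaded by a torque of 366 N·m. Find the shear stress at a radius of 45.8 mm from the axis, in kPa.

J = π(d_o⁴ − d_i⁴)/32 = π(0.103⁴ − 0.0433⁴)/32 = 1.070×10^-5 m⁴.
Shear stress varies linearly with radius: τ = T·r/J = 366.0 × 0.0458 / 1.070×10^-5 = 1.566×10^6 Pa.

1570 kPa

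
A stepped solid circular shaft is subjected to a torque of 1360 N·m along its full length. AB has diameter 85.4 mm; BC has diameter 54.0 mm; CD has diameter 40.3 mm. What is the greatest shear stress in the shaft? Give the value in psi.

Under the same torque, τ_max = 16T/(πd³) is largest where d is smallest — segment CD (d = 40.3 mm).
τ_max = 16·1360/(π·(0.0403)³) = 1.058×10^8 Pa.

15300 psi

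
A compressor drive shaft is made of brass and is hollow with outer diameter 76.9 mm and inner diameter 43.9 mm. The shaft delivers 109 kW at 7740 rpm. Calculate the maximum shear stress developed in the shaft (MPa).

1.69 MPa

ω = 2π·7740/60 = 810.5 rad/s, so T = P/ω = 109×10³ / 810.5 = 134.5 N·m.
J = π(d_o⁴ − d_i⁴)/32 = π(0.0769⁴ − 0.0439⁴)/32 = 3.069×10^-6 m⁴.
τ_max = T·r/J = 134.5 × 0.0385 / 3.069×10^-6 = 1.685×10^6 Pa.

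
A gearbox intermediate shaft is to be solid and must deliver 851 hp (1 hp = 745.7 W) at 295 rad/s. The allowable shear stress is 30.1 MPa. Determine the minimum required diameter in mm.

71.4 mm

ω = 295 rad/s, so T = P/ω = 851×745.7 / 295.0 = 2151 N·m.
For a solid shaft τ_max = 16T/(πd³), so d = (16T/(π τ_allow))^(1/3) = (16·2151/(π·3.01×10^7))^(1/3) = 0.07140 m.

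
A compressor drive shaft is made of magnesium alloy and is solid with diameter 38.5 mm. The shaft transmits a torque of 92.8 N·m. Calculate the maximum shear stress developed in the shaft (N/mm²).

J = πd⁴/32 = π(0.0385)⁴/32 = 2.157×10^-7 m⁴.
τ_max = T·r/J = 92.80 × 0.0192 / 2.157×10^-7 = 8.282×10^6 Pa.

8.28 N/mm²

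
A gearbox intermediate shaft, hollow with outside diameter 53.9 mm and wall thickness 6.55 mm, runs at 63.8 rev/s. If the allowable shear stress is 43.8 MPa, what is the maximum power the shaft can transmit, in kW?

J = π(d_o⁴ − d_i⁴)/32 = π(0.0539⁴ − 0.0408⁴)/32 = 5.566×10^-7 m⁴.
T_max = τ_allow·J/r = 4.38×10^7 × 5.566×10^-7 / 0.0269 = 904.6 N·m.
ω = 2π·63.8 = 400.9 rad/s, so P_max = T_max·ω = 3.626×10^5 W.

363 kW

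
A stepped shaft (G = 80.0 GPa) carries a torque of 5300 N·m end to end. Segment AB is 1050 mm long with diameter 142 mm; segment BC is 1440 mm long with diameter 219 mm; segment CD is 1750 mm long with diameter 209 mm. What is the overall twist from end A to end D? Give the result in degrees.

J_AB = π(0.142)⁴/32 = 3.99×10^-5 m⁴; J_BC = π(0.219)⁴/32 = 2.26×10^-4 m⁴; J_CD = π(0.209)⁴/32 = 1.87×10^-4 m⁴.
θ = (T/G)·Σ L_i/J_i = (5300/80.0×10⁹)·(1.05/3.99×10^-5 + 1.44/2.26×10^-4 + 1.75/1.87×10^-4) = 2.784×10^-3 rad.

0.160°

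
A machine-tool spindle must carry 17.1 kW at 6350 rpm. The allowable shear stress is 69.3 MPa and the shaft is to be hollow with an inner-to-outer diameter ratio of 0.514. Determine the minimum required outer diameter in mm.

ω = 2π·6350/60 = 665.0 rad/s, so T = P/ω = 17.1×10³ / 665.0 = 25.72 N·m.
For a hollow shaft with d_i/d_o = 0.514: τ_max = 16T/(π d_o³ (1−k⁴)), so d_o = [16T/(π τ_allow (1−k⁴))]^(1/3) = [16·25.72/(π·6.93×10^7·0.9302)]^(1/3) = 0.01267 m.

12.7 mm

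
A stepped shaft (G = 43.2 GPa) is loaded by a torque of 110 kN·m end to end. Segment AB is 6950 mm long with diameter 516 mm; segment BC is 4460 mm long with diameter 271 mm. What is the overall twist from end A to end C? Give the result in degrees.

1.37°

J_AB = π(0.516)⁴/32 = 6.96×10^-3 m⁴; J_BC = π(0.271)⁴/32 = 5.30×10^-4 m⁴.
θ = (T/G)·Σ L_i/J_i = (110000/43.2×10⁹)·(6.95/6.96×10^-3 + 4.46/5.30×10^-4) = 0.02399 rad.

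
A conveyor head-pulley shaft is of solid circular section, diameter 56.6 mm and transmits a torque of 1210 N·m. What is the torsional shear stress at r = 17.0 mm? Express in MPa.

J = πd⁴/32 = π(0.0566)⁴/32 = 1.008×10^-6 m⁴.
Shear stress varies linearly with radius: τ = T·r/J = 1210 × 0.0170 / 1.008×10^-6 = 2.042×10^7 Pa.

20.4 MPa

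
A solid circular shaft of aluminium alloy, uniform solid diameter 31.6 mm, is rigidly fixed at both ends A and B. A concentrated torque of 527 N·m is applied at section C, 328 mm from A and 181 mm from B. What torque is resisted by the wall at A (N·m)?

With uniform GJ and both ends fixed, compatibility θ_AC = θ_CB gives T_A·a = T_B·b, together with T_A + T_B = T₀.
T_A = T₀·b/(a+b) = 527.0·181/509.0 = 187.4 N·m; T_B = 339.6 N·m.

187 N·m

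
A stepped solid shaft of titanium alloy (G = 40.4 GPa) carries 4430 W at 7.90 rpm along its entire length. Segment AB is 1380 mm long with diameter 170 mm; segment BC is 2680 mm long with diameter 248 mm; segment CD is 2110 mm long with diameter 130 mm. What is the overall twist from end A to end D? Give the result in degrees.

ω = 2π·7.90/60 = 0.8273 rad/s, so T = P/ω = 4430 / 0.8273 = 5355 N·m.
J_AB = π(0.170)⁴/32 = 8.20×10^-5 m⁴; J_BC = π(0.248)⁴/32 = 3.71×10^-4 m⁴; J_CD = π(0.130)⁴/32 = 2.80×10^-5 m⁴.
θ = (T/G)·Σ L_i/J_i = (5355/40.4×10⁹)·(1.38/8.20×10^-5 + 2.68/3.71×10^-4 + 2.11/2.80×10^-5) = 0.01316 rad.

0.754°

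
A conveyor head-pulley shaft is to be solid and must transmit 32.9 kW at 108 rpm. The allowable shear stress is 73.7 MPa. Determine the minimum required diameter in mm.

ω = 2π·108/60 = 11.31 rad/s, so T = P/ω = 32.9×10³ / 11.31 = 2909 N·m.
For a solid shaft τ_max = 16T/(πd³), so d = (16T/(π τ_allow))^(1/3) = (16·2909/(π·7.37×10^7))^(1/3) = 0.05858 m.

58.6 mm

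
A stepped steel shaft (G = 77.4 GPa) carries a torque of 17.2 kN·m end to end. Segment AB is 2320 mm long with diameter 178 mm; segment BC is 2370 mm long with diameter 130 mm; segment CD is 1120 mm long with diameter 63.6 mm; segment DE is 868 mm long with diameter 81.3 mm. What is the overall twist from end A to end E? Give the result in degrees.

12.8°

J_AB = π(0.178)⁴/32 = 9.86×10^-5 m⁴; J_BC = π(0.130)⁴/32 = 2.80×10^-5 m⁴; J_CD = π(0.0636)⁴/32 = 1.61×10^-6 m⁴; J_DE = π(0.0813)⁴/32 = 4.29×10^-6 m⁴.
θ = (T/G)·Σ L_i/J_i = (17200/77.4×10⁹)·(2.32/9.86×10^-5 + 2.37/2.80×10^-5 + 1.12/1.61×10^-6 + 0.868/4.29×10^-6) = 0.2239 rad.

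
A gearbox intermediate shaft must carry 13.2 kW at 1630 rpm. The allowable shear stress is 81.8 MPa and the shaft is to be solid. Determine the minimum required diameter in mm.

ω = 2π·1630/60 = 170.7 rad/s, so T = P/ω = 13.2×10³ / 170.7 = 77.33 N·m.
For a solid shaft τ_max = 16T/(πd³), so d = (16T/(π τ_allow))^(1/3) = (16·77.33/(π·8.18×10^7))^(1/3) = 0.01689 m.

16.9 mm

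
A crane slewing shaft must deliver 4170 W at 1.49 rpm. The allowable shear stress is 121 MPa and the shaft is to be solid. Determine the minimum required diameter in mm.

ω = 2π·1.49/60 = 0.1560 rad/s, so T = P/ω = 4170 / 0.1560 = 26730 N·m.
For a solid shaft τ_max = 16T/(πd³), so d = (16T/(π τ_allow))^(1/3) = (16·26730/(π·1.21×10^8))^(1/3) = 0.1040 m.

104 mm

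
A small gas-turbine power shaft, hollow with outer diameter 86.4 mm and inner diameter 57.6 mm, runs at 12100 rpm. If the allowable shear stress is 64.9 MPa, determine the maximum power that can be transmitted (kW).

8360 kW

J = π(d_o⁴ − d_i⁴)/32 = π(0.0864⁴ − 0.0576⁴)/32 = 4.390×10^-6 m⁴.
T_max = τ_allow·J/r = 6.49×10^7 × 4.390×10^-6 / 0.0432 = 6595 N·m.
ω = 2π·12100/60 = 1267 rad/s, so P_max = T_max·ω = 8.357×10^6 W.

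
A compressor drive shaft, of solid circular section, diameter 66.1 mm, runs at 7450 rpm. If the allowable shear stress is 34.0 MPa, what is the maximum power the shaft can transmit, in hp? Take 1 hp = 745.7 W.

J = πd⁴/32 = π(0.0661)⁴/32 = 1.874×10^-6 m⁴.
T_max = τ_allow·J/r = 3.40×10^7 × 1.874×10^-6 / 0.0330 = 1928 N·m.
ω = 2π·7450/60 = 780.2 rad/s, so P_max = T_max·ω = 1.504×10^6 W.

2020 hp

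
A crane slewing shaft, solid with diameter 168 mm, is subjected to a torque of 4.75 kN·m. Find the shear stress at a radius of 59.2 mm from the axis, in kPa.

3600 kPa

J = πd⁴/32 = π(0.168)⁴/32 = 7.821×10^-5 m⁴.
Shear stress varies linearly with radius: τ = T·r/J = 4750 × 0.0592 / 7.821×10^-5 = 3.596×10^6 Pa.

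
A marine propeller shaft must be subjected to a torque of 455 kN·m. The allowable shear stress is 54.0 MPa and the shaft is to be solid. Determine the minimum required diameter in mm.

For a solid shaft τ_max = 16T/(πd³), so d = (16T/(π τ_allow))^(1/3) = (16·455000/(π·5.40×10^7))^(1/3) = 0.3501 m.

350 mm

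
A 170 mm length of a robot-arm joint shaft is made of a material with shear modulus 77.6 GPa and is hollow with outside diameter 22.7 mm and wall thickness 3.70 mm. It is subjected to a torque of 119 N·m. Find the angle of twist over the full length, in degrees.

J = π(d_o⁴ − d_i⁴)/32 = π(0.0227⁴ − 0.0153⁴)/32 = 2.069×10^-8 m⁴.
θ = T·L/(G·J) = 119.0 × 0.170 / (77.6×10⁹ × 2.069×10^-8) = 0.01260 rad.

0.722°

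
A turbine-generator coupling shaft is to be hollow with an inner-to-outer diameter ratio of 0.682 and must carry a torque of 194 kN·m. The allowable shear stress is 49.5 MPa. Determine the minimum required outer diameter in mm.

For a hollow shaft with d_i/d_o = 0.682: τ_max = 16T/(π d_o³ (1−k⁴)), so d_o = [16T/(π τ_allow (1−k⁴))]^(1/3) = [16·194000/(π·4.95×10^7·0.7837)]^(1/3) = 0.2942 m.

294 mm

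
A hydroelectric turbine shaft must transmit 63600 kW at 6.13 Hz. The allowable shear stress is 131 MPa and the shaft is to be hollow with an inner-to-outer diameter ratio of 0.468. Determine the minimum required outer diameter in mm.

407 mm

ω = 2π·6.13 = 38.52 rad/s, so T = P/ω = 63600×10³ / 38.52 = 1.651e6 N·m.
For a hollow shaft with d_i/d_o = 0.468: τ_max = 16T/(π d_o³ (1−k⁴)), so d_o = [16T/(π τ_allow (1−k⁴))]^(1/3) = [16·1.651e6/(π·1.31×10^8·0.9520)]^(1/3) = 0.4070 m.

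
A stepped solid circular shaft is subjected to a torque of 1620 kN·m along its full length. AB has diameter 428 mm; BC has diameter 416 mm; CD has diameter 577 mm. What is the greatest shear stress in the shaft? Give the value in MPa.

Under the same torque, τ_max = 16T/(πd³) is largest where d is smallest — segment BC (d = 416 mm).
τ_max = 16·1.620e6/(π·(0.416)³) = 1.146×10^8 Pa.

115 MPa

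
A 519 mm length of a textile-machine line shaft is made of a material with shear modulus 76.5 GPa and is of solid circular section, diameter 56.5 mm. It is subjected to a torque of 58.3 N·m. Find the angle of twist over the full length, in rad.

3.95e-4 rad

J = πd⁴/32 = π(0.0565)⁴/32 = 1.000×10^-6 m⁴.
θ = T·L/(G·J) = 58.30 × 0.519 / (76.5×10⁹ × 1.000×10^-6) = 3.953×10^-4 rad.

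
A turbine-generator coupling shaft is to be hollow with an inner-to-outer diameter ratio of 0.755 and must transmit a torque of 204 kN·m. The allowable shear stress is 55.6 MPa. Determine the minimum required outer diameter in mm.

For a hollow shaft with d_i/d_o = 0.755: τ_max = 16T/(π d_o³ (1−k⁴)), so d_o = [16T/(π τ_allow (1−k⁴))]^(1/3) = [16·204000/(π·5.56×10^7·0.6751)]^(1/3) = 0.3025 m.

302 mm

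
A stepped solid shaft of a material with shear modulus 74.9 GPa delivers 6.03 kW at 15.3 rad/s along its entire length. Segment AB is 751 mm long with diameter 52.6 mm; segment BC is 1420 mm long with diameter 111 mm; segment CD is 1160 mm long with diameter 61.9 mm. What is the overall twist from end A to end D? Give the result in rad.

0.00999 rad

ω = 15.3 rad/s, so T = P/ω = 6.03×10³ / 15.30 = 394.1 N·m.
J_AB = π(0.0526)⁴/32 = 7.52×10^-7 m⁴; J_BC = π(0.111)⁴/32 = 1.49×10^-5 m⁴; J_CD = π(0.0619)⁴/32 = 1.44×10^-6 m⁴.
θ = (T/G)·Σ L_i/J_i = (394.1/74.9×10⁹)·(0.751/7.52×10^-7 + 1.42/1.49×10^-5 + 1.16/1.44×10^-6) = 9.994×10^-3 rad.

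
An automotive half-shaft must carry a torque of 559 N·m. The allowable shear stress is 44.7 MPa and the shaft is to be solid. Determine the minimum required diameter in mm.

For a solid shaft τ_max = 16T/(πd³), so d = (16T/(π τ_allow))^(1/3) = (16·559.0/(π·4.47×10^7))^(1/3) = 0.03994 m.

39.9 mm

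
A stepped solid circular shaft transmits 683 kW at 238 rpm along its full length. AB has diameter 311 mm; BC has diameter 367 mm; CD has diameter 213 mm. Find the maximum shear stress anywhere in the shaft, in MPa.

ω = 2π·238/60 = 24.92 rad/s, so T = P/ω = 683×10³ / 24.92 = 27400 N·m.
Under the same torque, τ_max = 16T/(πd³) is largest where d is smallest — segment CD (d = 213 mm).
τ_max = 16·27400/(π·(0.213)³) = 1.444×10^7 Pa.

14.4 MPa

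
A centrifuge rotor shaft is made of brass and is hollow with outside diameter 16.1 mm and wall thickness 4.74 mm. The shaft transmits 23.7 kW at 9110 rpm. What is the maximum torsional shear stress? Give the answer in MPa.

ω = 2π·9110/60 = 954.0 rad/s, so T = P/ω = 23.7×10³ / 954.0 = 24.84 N·m.
J = π(d_o⁴ − d_i⁴)/32 = π(0.0161⁴ − 0.00662⁴)/32 = 6.408×10^-9 m⁴.
τ_max = T·r/J = 24.84 × 0.00805 / 6.408×10^-9 = 3.121×10^7 Pa.

31.2 MPa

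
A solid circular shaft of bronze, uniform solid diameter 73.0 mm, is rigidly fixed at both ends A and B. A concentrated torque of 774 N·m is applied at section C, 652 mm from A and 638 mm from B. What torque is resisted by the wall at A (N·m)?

383 N·m

With uniform GJ and both ends fixed, compatibility θ_AC = θ_CB gives T_A·a = T_B·b, together with T_A + T_B = T₀.
T_A = T₀·b/(a+b) = 774.0·638/1290 = 382.8 N·m; T_B = 391.2 N·m.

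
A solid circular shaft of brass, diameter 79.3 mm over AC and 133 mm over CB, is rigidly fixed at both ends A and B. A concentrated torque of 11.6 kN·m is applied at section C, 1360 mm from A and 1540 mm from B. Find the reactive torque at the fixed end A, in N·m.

1450 N·m

Compatibility: T_A·a/J_AC = T_B·b/J_CB with T_A + T_B = T₀.
J_AC = 3.88×10^-6 m⁴, J_CB = 3.07×10^-5 m⁴, so T_A = T₀·(J_AC/a)/((J_AC/a)+(J_CB/b)) = 1452 N·m, T_B = 10150 N·m.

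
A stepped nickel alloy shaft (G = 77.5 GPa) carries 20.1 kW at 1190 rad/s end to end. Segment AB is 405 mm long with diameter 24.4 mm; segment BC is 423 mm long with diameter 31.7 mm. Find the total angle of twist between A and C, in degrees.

0.199°

ω = 1190 rad/s, so T = P/ω = 20.1×10³ / 1190 = 16.89 N·m.
J_AB = π(0.0244)⁴/32 = 3.48×10^-8 m⁴; J_BC = π(0.0317)⁴/32 = 9.91×10^-8 m⁴.
θ = (T/G)·Σ L_i/J_i = (16.89/77.5×10⁹)·(0.405/3.48×10^-8 + 0.423/9.91×10^-8) = 3.466×10^-3 rad.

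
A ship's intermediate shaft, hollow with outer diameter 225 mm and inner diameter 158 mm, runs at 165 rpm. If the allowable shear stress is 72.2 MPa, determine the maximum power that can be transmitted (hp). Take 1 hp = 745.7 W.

J = π(d_o⁴ − d_i⁴)/32 = π(0.225⁴ − 0.158⁴)/32 = 1.904×10^-4 m⁴.
T_max = τ_allow·J/r = 7.22×10^7 × 1.904×10^-4 / 0.113 = 122200 N·m.
ω = 2π·165/60 = 17.28 rad/s, so P_max = T_max·ω = 2.112×10^6 W.

2830 hp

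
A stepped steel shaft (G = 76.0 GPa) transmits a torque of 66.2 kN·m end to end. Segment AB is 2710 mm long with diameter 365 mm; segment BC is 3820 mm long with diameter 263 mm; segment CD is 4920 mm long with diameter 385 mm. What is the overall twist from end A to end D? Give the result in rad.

0.0104 rad

J_AB = π(0.365)⁴/32 = 1.74×10^-3 m⁴; J_BC = π(0.263)⁴/32 = 4.70×10^-4 m⁴; J_CD = π(0.385)⁴/32 = 2.16×10^-3 m⁴.
θ = (T/G)·Σ L_i/J_i = (66200/76.0×10⁹)·(2.71/1.74×10^-3 + 3.82/4.70×10^-4 + 4.92/2.16×10^-3) = 0.01043 rad.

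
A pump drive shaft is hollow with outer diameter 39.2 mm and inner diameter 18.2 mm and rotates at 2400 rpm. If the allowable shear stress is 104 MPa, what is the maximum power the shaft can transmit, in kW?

295 kW

J = π(d_o⁴ − d_i⁴)/32 = π(0.0392⁴ − 0.0182⁴)/32 = 2.210×10^-7 m⁴.
T_max = τ_allow·J/r = 1.04×10^8 × 2.210×10^-7 / 0.0196 = 1173 N·m.
ω = 2π·2400/60 = 251.3 rad/s, so P_max = T_max·ω = 2.948×10^5 W.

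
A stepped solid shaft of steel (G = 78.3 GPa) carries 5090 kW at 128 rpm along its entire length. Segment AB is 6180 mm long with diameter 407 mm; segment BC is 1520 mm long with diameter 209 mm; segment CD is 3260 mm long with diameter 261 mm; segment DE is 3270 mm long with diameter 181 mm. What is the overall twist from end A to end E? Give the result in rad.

0.236 rad

ω = 2π·128/60 = 13.40 rad/s, so T = P/ω = 5090×10³ / 13.40 = 379700 N·m.
J_AB = π(0.407)⁴/32 = 2.69×10^-3 m⁴; J_BC = π(0.209)⁴/32 = 1.87×10^-4 m⁴; J_CD = π(0.261)⁴/32 = 4.56×10^-4 m⁴; J_DE = π(0.181)⁴/32 = 1.05×10^-4 m⁴.
θ = (T/G)·Σ L_i/J_i = (379700/78.3×10⁹)·(6.18/2.69×10^-3 + 1.52/1.87×10^-4 + 3.26/4.56×10^-4 + 3.27/1.05×10^-4) = 0.2357 rad.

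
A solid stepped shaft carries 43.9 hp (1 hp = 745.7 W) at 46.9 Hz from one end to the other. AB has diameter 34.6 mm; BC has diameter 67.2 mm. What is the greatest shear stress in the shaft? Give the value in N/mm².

ω = 2π·46.9 = 294.7 rad/s, so T = P/ω = 43.9×745.7 / 294.7 = 111.1 N·m.
Under the same torque, τ_max = 16T/(πd³) is largest where d is smallest — segment AB (d = 34.6 mm).
τ_max = 16·111.1/(π·(0.0346)³) = 1.366×10^7 Pa.

13.7 N/mm²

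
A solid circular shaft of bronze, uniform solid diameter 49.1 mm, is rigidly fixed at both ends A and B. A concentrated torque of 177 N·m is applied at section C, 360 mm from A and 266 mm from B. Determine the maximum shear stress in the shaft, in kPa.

4380 kPa

With uniform GJ and both ends fixed, compatibility θ_AC = θ_CB gives T_A·a = T_B·b, together with T_A + T_B = T₀.
T_A = T₀·b/(a+b) = 177.0·266/626.0 = 75.21 N·m; T_B = 101.8 N·m.
τ in each portion: τ_AC = 3.24×10^6 Pa, τ_CB = 4.38×10^6 Pa; maximum is in CB.
τ_max = T_CB·r/J = 101.8·0.0246/5.71×10^-7 = 4.380×10^6 Pa.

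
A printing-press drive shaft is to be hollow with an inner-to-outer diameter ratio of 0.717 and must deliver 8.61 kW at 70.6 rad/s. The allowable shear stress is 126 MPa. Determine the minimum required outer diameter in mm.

18.9 mm

ω = 70.6 rad/s, so T = P/ω = 8.61×10³ / 70.60 = 122.0 N·m.
For a hollow shaft with d_i/d_o = 0.717: τ_max = 16T/(π d_o³ (1−k⁴)), so d_o = [16T/(π τ_allow (1−k⁴))]^(1/3) = [16·122.0/(π·1.26×10^8·0.7357)]^(1/3) = 0.01885 m.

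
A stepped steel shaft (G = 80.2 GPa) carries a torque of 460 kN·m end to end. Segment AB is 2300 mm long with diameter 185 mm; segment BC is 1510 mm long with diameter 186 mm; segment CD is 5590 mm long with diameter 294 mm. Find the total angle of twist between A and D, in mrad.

J_AB = π(0.185)⁴/32 = 1.15×10^-4 m⁴; J_BC = π(0.186)⁴/32 = 1.18×10^-4 m⁴; J_CD = π(0.294)⁴/32 = 7.33×10^-4 m⁴.
θ = (T/G)·Σ L_i/J_i = (460000/80.2×10⁹)·(2.30/1.15×10^-4 + 1.51/1.18×10^-4 + 5.59/7.33×10^-4) = 0.2321 rad.

232 mrad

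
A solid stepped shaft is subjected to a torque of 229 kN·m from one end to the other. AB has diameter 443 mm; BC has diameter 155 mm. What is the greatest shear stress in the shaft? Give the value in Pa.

Under the same torque, τ_max = 16T/(πd³) is largest where d is smallest — segment BC (d = 155 mm).
τ_max = 16·229000/(π·(0.155)³) = 3.132×10^8 Pa.

3.13e8 Pa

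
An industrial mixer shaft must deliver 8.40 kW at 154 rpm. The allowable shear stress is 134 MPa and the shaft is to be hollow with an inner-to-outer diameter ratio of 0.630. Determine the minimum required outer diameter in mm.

28.6 mm

ω = 2π·154/60 = 16.13 rad/s, so T = P/ω = 8.40×10³ / 16.13 = 520.9 N·m.
For a hollow shaft with d_i/d_o = 0.630: τ_max = 16T/(π d_o³ (1−k⁴)), so d_o = [16T/(π τ_allow (1−k⁴))]^(1/3) = [16·520.9/(π·1.34×10^8·0.8425)]^(1/3) = 0.02864 m.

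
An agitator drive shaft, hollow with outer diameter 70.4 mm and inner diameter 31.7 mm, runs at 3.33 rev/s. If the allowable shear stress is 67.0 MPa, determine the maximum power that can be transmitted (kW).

J = π(d_o⁴ − d_i⁴)/32 = π(0.0704⁴ − 0.0317⁴)/32 = 2.312×10^-6 m⁴.
T_max = τ_allow·J/r = 6.70×10^7 × 2.312×10^-6 / 0.0352 = 4401 N·m.
ω = 2π·3.33 = 20.92 rad/s, so P_max = T_max·ω = 9.209×10^4 W.

92.1 kW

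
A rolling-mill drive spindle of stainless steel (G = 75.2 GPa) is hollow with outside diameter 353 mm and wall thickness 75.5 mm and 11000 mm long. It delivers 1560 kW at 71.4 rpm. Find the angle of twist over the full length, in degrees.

ω = 2π·71.4/60 = 7.477 rad/s, so T = P/ω = 1560×10³ / 7.477 = 208600 N·m.
J = π(d_o⁴ − d_i⁴)/32 = π(0.353⁴ − 0.202⁴)/32 = 1.361×10^-3 m⁴.
θ = T·L/(G·J) = 208600 × 11.0 / (75.2×10⁹ × 1.361×10^-3) = 0.02243 rad.

1.28°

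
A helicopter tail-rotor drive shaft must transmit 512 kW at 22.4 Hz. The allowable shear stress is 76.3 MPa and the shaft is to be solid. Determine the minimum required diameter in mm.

62.4 mm

ω = 2π·22.4 = 140.7 rad/s, so T = P/ω = 512×10³ / 140.7 = 3638 N·m.
For a solid shaft τ_max = 16T/(πd³), so d = (16T/(π τ_allow))^(1/3) = (16·3638/(π·7.63×10^7))^(1/3) = 0.06239 m.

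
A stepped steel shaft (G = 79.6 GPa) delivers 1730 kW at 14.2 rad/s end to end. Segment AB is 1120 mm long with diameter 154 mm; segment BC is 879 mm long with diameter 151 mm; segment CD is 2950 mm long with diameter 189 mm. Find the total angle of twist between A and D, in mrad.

ω = 14.2 rad/s, so T = P/ω = 1730×10³ / 14.20 = 121800 N·m.
J_AB = π(0.154)⁴/32 = 5.52×10^-5 m⁴; J_BC = π(0.151)⁴/32 = 5.10×10^-5 m⁴; J_CD = π(0.189)⁴/32 = 1.25×10^-4 m⁴.
θ = (T/G)·Σ L_i/J_i = (121800/79.6×10⁹)·(1.12/5.52×10^-5 + 0.879/5.10×10^-5 + 2.95/1.25×10^-4) = 0.09345 rad.

93.4 mrad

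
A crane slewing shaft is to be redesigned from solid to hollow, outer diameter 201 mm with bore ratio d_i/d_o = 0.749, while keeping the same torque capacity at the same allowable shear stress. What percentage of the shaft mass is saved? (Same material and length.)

Equal τ_max and T ⇒ the solid shaft needs d_s³ = d_o³(1−k⁴), so d_s = 201·(1−0.749⁴)^(1/3) = 177.2 mm.
Area ratio A_h/A_s = d_o²(1−k²)/d_s² = (1−k²)/(1−k⁴)^(2/3) = 0.5648.
Mass saving = 1 − 0.5648 = 43.5 %.

43.5 %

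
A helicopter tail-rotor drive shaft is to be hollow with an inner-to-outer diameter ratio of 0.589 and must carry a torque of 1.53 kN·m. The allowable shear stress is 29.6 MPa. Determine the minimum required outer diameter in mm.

66.9 mm

For a hollow shaft with d_i/d_o = 0.589: τ_max = 16T/(π d_o³ (1−k⁴)), so d_o = [16T/(π τ_allow (1−k⁴))]^(1/3) = [16·1530/(π·2.96×10^7·0.8796)]^(1/3) = 0.06689 m.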